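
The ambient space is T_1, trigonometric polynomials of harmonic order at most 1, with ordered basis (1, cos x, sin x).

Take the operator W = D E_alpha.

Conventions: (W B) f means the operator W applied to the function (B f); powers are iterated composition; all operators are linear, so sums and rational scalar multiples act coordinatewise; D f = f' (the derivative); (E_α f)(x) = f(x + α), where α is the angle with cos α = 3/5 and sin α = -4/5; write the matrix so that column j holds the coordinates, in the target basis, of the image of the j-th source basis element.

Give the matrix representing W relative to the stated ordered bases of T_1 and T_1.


image of 1: 0
image of cos x: (4/5)cos x - (3/5)sin x
image of sin x: (3/5)cos x + (4/5)sin x
each image's coordinates form column j of the matrix

the matrix is [[0, 0, 0]; [0, 4/5, 3/5]; [0, -3/5, 4/5]] (rows listed top to bottom)


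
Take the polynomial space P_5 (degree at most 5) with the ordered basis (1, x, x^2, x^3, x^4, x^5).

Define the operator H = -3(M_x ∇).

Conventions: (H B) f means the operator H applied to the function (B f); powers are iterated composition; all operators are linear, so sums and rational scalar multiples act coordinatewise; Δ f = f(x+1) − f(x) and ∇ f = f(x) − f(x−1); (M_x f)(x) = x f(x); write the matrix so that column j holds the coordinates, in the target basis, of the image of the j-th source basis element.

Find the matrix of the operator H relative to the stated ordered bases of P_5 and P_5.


the matrix is [[0, 0, 0, 0, 0, 0]; [0, -3, 3, -3, 3, -3]; [0, 0, -6, 9, -12, 15]; [0, 0, 0, -9, 18, -30]; [0, 0, 0, 0, -12, 30]; [0, 0, 0, 0, 0, -15]] (rows listed top to bottom)

image of 1: 0
image of x: -3x
image of x^2: -6x^2 + 3x
image of x^3: -9x^3 + 9x^2 - 3x
image of x^4: -12x^4 + 18x^3 - 12x^2 + 3x
image of x^5: -15x^5 + 30x^4 - 30x^3 + 15x^2 - 3x
each image's coordinates form column j of the matrix


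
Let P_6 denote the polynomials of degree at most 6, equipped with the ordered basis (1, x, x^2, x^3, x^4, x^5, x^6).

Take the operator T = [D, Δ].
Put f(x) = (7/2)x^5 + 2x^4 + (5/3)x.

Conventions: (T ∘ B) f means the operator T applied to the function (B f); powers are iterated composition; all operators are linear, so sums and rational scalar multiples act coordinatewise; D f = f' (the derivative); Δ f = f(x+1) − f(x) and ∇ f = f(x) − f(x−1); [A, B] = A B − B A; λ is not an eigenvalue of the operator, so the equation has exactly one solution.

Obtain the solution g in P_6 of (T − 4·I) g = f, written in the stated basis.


write g with unknown coordinates in the stated basis and equate coefficients in (T − 4·I) g = f
solving from the highest basis element down gives g = -(7/8)x^5 - (1/2)x^4 - (5/12)x
check: T g = 0
so T g − 4·g = (7/2)x^5 + 2x^4 + (5/3)x = f ✓

g(x) = -(7/8)x^5 - (1/2)x^4 - (5/12)x


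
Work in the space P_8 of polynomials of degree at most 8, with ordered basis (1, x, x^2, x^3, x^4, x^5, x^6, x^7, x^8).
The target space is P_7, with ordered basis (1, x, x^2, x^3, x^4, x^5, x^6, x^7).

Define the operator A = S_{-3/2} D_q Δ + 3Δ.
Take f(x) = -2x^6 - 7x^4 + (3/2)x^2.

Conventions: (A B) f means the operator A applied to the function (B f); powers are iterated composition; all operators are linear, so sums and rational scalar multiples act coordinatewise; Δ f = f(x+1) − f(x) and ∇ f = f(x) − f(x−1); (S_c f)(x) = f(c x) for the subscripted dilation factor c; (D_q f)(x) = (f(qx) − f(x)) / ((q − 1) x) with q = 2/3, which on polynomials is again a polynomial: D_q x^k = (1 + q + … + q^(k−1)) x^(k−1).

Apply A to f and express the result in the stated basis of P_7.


the image equals g(x) = -36x^5 - (993/4)x^4 + (159/4)x^3 - 539x^2 + 69x - 119/2

Δ f = -12x^5 - 30x^4 - 68x^3 - 72x^2 - 37x - 15/2
D_q Δ f = -(844/27)x^4 - (650/9)x^3 - (1292/9)x^2 - 120x - 37
S_{-3/2} D_q Δ f = -(633/4)x^4 + (975/4)x^3 - 323x^2 + 180x - 37
Δ f = -12x^5 - 30x^4 - 68x^3 - 72x^2 - 37x - 15/2
(3Δ) f = -36x^5 - 90x^4 - 204x^3 - 216x^2 - 111x - 45/2
(S_{-3/2} D_q Δ + 3Δ) f = -36x^5 - (993/4)x^4 + (159/4)x^3 - 539x^2 + 69x - 119/2


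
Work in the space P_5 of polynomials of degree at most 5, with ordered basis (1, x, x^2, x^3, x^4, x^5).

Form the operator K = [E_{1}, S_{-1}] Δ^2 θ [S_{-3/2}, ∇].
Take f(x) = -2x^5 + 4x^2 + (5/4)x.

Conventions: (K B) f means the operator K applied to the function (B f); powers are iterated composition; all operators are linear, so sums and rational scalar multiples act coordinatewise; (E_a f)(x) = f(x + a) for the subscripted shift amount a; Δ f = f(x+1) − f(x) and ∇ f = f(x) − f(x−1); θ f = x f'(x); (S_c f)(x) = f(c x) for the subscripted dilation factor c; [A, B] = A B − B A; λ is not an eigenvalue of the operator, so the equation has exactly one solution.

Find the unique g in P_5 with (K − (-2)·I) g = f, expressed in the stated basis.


the result is g(x) = -x^5 + 2x^2 + (48605/8)x - 42525/8

write g with unknown coordinates in the stated basis and equate coefficients in (K − (-2)·I) g = f
solving from the highest basis element down gives g = -x^5 + 2x^2 + (48605/8)x - 42525/8
check: K g = -12150x + 42525/4
so K g − (-2)·g = -2x^5 + 4x^2 + (5/4)x = f ✓


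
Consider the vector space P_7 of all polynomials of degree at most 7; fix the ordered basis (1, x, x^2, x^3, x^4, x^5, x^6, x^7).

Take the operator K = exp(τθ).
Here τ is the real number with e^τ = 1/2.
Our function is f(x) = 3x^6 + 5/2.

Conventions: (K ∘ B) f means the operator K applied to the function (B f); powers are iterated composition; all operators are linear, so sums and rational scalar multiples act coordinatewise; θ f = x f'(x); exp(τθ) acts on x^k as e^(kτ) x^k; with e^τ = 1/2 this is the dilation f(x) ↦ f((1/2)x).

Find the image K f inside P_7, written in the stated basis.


g(x) = (3/64)x^6 + 5/2

exp(τθ) x^k = e^(kτ) x^k; with e^τ = 1/2 this sends x^k to (1/2)^k x^k
x^6 ↦ 1/64 x^6
applying this coordinatewise to f: exp(τθ) f = (3/64)x^6 + 5/2


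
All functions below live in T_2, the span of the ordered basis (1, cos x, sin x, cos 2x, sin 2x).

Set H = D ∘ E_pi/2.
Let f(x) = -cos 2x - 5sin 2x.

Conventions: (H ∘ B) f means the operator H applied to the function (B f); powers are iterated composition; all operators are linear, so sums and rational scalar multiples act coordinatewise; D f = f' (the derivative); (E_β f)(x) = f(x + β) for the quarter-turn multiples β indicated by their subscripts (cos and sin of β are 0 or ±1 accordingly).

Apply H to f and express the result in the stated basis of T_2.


E_pi/2 f = cos 2x + 5sin 2x
D E_pi/2 f = 10cos 2x - 2sin 2x

the image equals g(x) = 10cos 2x - 2sin 2x


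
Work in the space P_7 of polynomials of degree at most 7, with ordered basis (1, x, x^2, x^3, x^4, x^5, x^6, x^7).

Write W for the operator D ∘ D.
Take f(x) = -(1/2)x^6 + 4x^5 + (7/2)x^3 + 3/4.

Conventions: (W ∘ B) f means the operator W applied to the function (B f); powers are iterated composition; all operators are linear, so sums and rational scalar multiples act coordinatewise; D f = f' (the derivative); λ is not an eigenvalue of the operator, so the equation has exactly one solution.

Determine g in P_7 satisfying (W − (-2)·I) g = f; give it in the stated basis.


g(x) = -(1/4)x^6 + 2x^5 + (15/4)x^4 - (73/4)x^3 - (45/2)x^2 + (219/4)x + 183/8

write g with unknown coordinates in the stated basis and equate coefficients in (W − (-2)·I) g = f
solving from the highest basis element down gives g = -(1/4)x^6 + 2x^5 + (15/4)x^4 - (73/4)x^3 - (45/2)x^2 + (219/4)x + 183/8
check: W g = -(15/2)x^4 + 40x^3 + 45x^2 - (219/2)x - 45
so W g − (-2)·g = -(1/2)x^6 + 4x^5 + (7/2)x^3 + 3/4 = f ✓


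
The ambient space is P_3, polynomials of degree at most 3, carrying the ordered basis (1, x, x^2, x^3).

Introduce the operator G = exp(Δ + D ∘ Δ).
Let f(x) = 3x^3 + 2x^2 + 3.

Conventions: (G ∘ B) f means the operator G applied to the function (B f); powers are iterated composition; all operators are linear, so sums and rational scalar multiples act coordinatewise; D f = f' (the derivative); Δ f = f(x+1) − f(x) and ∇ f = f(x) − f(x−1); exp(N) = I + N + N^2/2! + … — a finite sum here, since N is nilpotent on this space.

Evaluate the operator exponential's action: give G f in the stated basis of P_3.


order-1 term: 9x^2 + 31x + 18
order-2 term: 9x + 29
order-3 term: 3
the series for exp(Δ + D ∘ Δ) f terminates at order 3
exp(Δ + D ∘ Δ) f = 3x^3 + 11x^2 + 40x + 53

the result is g(x) = 3x^3 + 11x^2 + 40x + 53


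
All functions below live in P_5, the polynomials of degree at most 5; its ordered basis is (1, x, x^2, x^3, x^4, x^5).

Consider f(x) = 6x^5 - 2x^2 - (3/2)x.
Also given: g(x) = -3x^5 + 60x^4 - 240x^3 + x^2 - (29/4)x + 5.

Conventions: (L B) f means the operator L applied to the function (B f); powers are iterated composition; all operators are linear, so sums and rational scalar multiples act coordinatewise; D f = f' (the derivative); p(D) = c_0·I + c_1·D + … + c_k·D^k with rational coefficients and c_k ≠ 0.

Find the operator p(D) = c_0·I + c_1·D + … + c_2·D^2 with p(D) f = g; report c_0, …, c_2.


p(D) = -(1/2)·I + 2·D − 2·D^2, i.e. c_0 = -1/2, c_1 = 2, c_2 = -2

D^0 f = 6x^5 - 2x^2 - (3/2)x
D^1 f = 30x^4 - 4x - 3/2
D^2 f = 120x^3 - 4
matching coefficients of g against c_0 f + c_1 Df + … from the top degree down determines the c_i
solution: c_0 = -1/2, c_1 = 2, c_2 = -2


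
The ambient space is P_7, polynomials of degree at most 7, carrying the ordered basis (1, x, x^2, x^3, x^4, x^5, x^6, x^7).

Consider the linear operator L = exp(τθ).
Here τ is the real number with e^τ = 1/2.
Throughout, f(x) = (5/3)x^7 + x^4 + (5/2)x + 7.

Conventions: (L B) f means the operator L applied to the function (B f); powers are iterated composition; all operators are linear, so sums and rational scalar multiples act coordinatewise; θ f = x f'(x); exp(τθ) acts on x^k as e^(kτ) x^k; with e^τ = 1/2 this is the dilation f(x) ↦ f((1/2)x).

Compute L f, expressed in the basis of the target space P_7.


g(x) = (5/384)x^7 + (1/16)x^4 + (5/4)x + 7

exp(τθ) x^k = e^(kτ) x^k; with e^τ = 1/2 this sends x^k to (1/2)^k x^k
x ↦ 1/2 x
x^4 ↦ 1/16 x^4
x^7 ↦ 1/128 x^7
applying this coordinatewise to f: exp(τθ) f = (5/384)x^7 + (1/16)x^4 + (5/4)x + 7


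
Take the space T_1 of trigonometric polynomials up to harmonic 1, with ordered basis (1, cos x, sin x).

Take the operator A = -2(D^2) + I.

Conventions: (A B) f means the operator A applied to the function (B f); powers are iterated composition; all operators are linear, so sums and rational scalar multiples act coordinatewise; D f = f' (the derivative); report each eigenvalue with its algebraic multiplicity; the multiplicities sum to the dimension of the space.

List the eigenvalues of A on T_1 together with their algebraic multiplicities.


λ = 1 (multiplicity 1), λ = 3 (multiplicity 2)

image of 1: 1
image of cos x: 3cos x
image of sin x: 3sin x
the matrix is diagonal; its diagonal is (1, 3, 3)
for a triangular matrix the eigenvalues are the diagonal entries, with algebraic multiplicity their repetition count


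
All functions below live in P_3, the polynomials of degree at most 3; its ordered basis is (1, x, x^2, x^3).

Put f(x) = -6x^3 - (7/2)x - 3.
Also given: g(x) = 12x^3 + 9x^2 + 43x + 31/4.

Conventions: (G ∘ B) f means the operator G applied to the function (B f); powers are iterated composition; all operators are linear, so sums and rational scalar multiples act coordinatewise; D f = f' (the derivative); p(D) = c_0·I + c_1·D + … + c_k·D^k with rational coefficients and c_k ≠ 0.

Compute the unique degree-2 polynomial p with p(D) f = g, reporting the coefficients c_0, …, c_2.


D^0 f = -6x^3 - (7/2)x - 3
D^1 f = -18x^2 - 7/2
D^2 f = -36x
matching coefficients of g against c_0 f + c_1 Df + … from the top degree down determines the c_i
solution: c_0 = -2, c_1 = -1/2, c_2 = -1

p(D) = -2·I − (1/2)·D − D^2, i.e. c_0 = -2, c_1 = -1/2, c_2 = -1


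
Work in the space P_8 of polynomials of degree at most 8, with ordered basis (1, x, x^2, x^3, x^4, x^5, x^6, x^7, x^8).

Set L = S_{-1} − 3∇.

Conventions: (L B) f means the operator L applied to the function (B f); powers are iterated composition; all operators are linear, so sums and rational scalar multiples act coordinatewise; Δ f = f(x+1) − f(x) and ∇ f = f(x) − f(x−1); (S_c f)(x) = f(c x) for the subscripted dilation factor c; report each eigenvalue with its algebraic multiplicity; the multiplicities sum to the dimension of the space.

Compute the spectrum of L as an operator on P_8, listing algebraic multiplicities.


λ = -1 (multiplicity 4), λ = 1 (multiplicity 5)

image of 1: 1
image of x: -x - 3
image of x^2: x^2 - 6x + 3
image of x^3: -x^3 - 9x^2 + 9x - 3
image of x^4: x^4 - 12x^3 + 18x^2 - 12x + 3
image of x^5: -x^5 - 15x^4 + 30x^3 - 30x^2 + 15x - 3
image of x^6: x^6 - 18x^5 + 45x^4 - 60x^3 + 45x^2 - 18x + 3
image of x^7: -x^7 - 21x^6 + 63x^5 - 105x^4 + 105x^3 - 63x^2 + 21x - 3
image of x^8: x^8 - 24x^7 + 84x^6 - 168x^5 + 210x^4 - 168x^3 + 84x^2 - 24x + 3
the matrix is upper triangular; its diagonal is (1, -1, 1, -1, 1, -1, 1, -1, 1)
for a triangular matrix the eigenvalues are the diagonal entries, with algebraic multiplicity their repetition count


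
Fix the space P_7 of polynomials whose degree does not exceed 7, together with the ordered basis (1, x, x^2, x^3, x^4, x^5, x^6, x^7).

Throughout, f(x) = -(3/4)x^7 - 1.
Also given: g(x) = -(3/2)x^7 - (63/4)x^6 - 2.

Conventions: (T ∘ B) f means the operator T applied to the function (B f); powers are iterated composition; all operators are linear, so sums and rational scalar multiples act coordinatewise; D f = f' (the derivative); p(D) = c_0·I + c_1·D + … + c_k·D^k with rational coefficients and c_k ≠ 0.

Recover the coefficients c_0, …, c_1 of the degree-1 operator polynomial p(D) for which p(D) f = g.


c_0 = 2, c_1 = 3

D^0 f = -(3/4)x^7 - 1
D^1 f = -(21/4)x^6
matching coefficients of g against c_0 f + c_1 Df + … from the top degree down determines the c_i
solution: c_0 = 2, c_1 = 3


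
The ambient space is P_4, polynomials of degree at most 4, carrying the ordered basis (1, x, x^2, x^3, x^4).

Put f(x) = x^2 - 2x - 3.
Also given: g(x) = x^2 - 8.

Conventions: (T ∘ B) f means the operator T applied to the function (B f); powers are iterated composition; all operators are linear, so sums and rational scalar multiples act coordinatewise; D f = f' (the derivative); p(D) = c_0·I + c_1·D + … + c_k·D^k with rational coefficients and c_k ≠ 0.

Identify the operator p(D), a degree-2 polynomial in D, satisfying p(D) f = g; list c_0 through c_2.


D^0 f = x^2 - 2x - 3
D^1 f = 2x - 2
D^2 f = 2
matching coefficients of g against c_0 f + c_1 Df + … from the top degree down determines the c_i
solution: c_0 = 1, c_1 = 1, c_2 = -3/2

c_0 = 1, c_1 = 1, c_2 = -3/2


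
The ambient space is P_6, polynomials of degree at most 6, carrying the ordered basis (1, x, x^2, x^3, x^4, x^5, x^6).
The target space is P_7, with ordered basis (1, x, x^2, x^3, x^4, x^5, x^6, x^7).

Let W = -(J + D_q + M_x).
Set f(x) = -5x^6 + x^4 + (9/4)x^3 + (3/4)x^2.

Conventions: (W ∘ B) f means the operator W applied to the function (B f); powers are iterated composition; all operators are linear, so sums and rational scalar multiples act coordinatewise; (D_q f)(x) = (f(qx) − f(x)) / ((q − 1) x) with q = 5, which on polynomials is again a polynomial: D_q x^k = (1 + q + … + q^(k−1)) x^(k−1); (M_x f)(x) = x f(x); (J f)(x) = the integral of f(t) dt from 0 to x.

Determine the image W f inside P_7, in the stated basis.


the image equals g(x) = (40/7)x^7 + (97644/5)x^5 - (45/16)x^4 - 157x^3 - (279/4)x^2 - (9/2)x

J f = -(5/7)x^7 + (1/5)x^5 + (9/16)x^4 + (1/4)x^3
D_q f = -19530x^5 + 156x^3 + (279/4)x^2 + (9/2)x
M_x f = -5x^7 + x^5 + (9/4)x^4 + (3/4)x^3
(J + D_q + M_x) f = -(40/7)x^7 - (97644/5)x^5 + (45/16)x^4 + 157x^3 + (279/4)x^2 + (9/2)x
(-(J + D_q + M_x)) f = (40/7)x^7 + (97644/5)x^5 - (45/16)x^4 - 157x^3 - (279/4)x^2 - (9/2)x


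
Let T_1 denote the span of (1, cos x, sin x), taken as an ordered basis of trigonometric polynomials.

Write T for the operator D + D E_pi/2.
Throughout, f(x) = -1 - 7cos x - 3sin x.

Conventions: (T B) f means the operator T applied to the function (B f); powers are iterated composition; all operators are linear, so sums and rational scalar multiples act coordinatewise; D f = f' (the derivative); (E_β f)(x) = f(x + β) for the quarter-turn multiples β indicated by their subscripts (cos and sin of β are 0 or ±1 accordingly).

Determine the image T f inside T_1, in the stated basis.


D f = -3cos x + 7sin x
E_pi/2 f = -1 - 3cos x + 7sin x
D E_pi/2 f = 7cos x + 3sin x
(D + D E_pi/2) f = 4cos x + 10sin x

g(x) = 4cos x + 10sin x


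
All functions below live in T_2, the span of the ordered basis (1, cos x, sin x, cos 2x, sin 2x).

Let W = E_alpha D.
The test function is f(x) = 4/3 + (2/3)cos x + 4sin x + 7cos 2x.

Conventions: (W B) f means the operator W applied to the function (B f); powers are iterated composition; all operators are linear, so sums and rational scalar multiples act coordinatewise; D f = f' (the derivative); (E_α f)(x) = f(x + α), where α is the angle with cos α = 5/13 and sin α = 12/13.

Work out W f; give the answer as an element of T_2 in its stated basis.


the result is g(x) = (12/13)cos x - (154/39)sin x - (1680/169)cos 2x + (1666/169)sin 2x

D f = 4cos x - (2/3)sin x - 14sin 2x
E_alpha D f = (12/13)cos x - (154/39)sin x - (1680/169)cos 2x + (1666/169)sin 2x


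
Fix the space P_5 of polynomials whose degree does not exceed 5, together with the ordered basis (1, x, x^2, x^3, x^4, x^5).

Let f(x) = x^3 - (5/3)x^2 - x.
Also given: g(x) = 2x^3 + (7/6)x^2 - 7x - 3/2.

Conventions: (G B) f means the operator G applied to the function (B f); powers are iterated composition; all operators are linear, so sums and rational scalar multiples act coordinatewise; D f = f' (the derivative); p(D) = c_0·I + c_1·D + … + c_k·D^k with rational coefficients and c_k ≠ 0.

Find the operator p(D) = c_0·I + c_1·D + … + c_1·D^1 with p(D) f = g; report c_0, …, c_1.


c_0 = 2, c_1 = 3/2

D^0 f = x^3 - (5/3)x^2 - x
D^1 f = 3x^2 - (10/3)x - 1
matching coefficients of g against c_0 f + c_1 Df + … from the top degree down determines the c_i
solution: c_0 = 2, c_1 = 3/2


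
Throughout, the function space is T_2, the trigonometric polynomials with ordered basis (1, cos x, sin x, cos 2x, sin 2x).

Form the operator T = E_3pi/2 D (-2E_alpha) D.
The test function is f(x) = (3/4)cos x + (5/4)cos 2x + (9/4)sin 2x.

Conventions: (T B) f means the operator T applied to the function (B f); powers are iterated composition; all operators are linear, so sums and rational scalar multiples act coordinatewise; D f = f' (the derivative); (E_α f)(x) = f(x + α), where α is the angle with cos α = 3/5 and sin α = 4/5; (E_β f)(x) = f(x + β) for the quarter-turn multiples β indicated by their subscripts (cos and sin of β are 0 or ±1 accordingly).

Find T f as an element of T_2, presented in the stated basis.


the result is g(x) = (6/5)cos x + (9/10)sin x - (362/25)cos 2x + (366/25)sin 2x

D f = -(3/4)sin x + (9/2)cos 2x - (5/2)sin 2x
E_alpha D f = -(3/5)cos x - (9/20)sin x - (183/50)cos 2x - (181/50)sin 2x
(-2E_alpha) D f = (6/5)cos x + (9/10)sin x + (183/25)cos 2x + (181/25)sin 2x
D (-2E_alpha) D f = (9/10)cos x - (6/5)sin x + (362/25)cos 2x - (366/25)sin 2x
E_3pi/2 D (-2E_alpha) D f = (6/5)cos x + (9/10)sin x - (362/25)cos 2x + (366/25)sin 2x


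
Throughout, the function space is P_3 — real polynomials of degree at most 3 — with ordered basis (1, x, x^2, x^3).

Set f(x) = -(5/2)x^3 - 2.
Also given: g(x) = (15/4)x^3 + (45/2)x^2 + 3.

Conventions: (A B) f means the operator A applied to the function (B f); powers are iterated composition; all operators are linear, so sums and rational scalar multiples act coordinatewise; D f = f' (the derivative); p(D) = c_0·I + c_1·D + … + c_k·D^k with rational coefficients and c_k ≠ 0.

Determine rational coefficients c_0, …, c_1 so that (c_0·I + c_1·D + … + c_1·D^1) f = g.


c_0 = -3/2, c_1 = -3

D^0 f = -(5/2)x^3 - 2
D^1 f = -(15/2)x^2
matching coefficients of g against c_0 f + c_1 Df + … from the top degree down determines the c_i
solution: c_0 = -3/2, c_1 = -3


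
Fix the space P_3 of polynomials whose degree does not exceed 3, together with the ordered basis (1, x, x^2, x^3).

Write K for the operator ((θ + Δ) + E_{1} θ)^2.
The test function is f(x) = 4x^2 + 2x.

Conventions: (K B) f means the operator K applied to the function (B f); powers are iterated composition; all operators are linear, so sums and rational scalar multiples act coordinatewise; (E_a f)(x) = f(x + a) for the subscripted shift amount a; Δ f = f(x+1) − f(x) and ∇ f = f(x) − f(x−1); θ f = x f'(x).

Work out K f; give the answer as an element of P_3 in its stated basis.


θ f = 8x^2 + 2x
Δ f = 8x + 6
(θ + Δ) f = 8x^2 + 10x + 6
θ f = 8x^2 + 2x
E_{1} θ f = 8x^2 + 18x + 10
((θ + Δ) + E_{1} θ) f = 16x^2 + 28x + 16
θ ((θ + Δ) + E_{1} θ) f = 32x^2 + 28x
Δ ((θ + Δ) + E_{1} θ) f = 32x + 44
(θ + Δ) ((θ + Δ) + E_{1} θ) f = 32x^2 + 60x + 44
θ ((θ + Δ) + E_{1} θ) f = 32x^2 + 28x
E_{1} θ ((θ + Δ) + E_{1} θ) f = 32x^2 + 92x + 60
((θ + Δ) + E_{1} θ) ((θ + Δ) + E_{1} θ) f = 64x^2 + 152x + 104

g(x) = 64x^2 + 152x + 104


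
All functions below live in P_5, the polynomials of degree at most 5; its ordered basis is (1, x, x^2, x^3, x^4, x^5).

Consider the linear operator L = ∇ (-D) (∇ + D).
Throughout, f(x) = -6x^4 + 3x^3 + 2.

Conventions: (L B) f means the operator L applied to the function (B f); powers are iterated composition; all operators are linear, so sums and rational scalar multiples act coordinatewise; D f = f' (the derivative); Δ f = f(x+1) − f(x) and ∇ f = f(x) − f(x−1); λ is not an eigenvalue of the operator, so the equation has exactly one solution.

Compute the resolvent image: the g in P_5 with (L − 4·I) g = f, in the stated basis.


g(x) = (3/2)x^4 - (3/4)x^3 - 18x + 61/4

write g with unknown coordinates in the stated basis and equate coefficients in (L − 4·I) g = f
solving from the highest basis element down gives g = (3/2)x^4 - (3/4)x^3 - 18x + 61/4
check: L g = -72x + 63
so L g − 4·g = -6x^4 + 3x^3 + 2 = f ✓


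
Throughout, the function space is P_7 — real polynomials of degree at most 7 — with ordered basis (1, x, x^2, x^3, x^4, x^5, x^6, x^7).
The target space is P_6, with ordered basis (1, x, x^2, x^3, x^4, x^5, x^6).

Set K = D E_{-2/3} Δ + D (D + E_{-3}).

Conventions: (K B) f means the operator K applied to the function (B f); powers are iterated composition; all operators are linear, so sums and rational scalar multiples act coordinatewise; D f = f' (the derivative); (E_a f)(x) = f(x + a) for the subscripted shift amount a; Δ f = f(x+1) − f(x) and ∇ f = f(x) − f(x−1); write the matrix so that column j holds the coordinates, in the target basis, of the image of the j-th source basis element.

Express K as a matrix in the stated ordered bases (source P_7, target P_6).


image of 1: 0
image of x: 1
image of x^2: 2x - 2
image of x^3: 3x^2 - 6x + 26
image of x^4: 4x^3 - 12x^2 + 104x - 320/3
image of x^5: 5x^4 - 20x^3 + 260x^2 - (1600/3)x + 10910/27
image of x^6: 6x^5 - 30x^4 + 520x^3 - 1600x^2 + (21820/9)x - 39344/27
image of x^7: 7x^6 - 42x^5 + 910x^4 - (11200/3)x^3 + (76370/9)x^2 - (275408/27)x + 413294/81
each image's coordinates form column j of the matrix

the matrix is [[0, 1, -2, 26, -320/3, 10910/27, -39344/27, 413294/81]; [0, 0, 2, -6, 104, -1600/3, 21820/9, -275408/27]; [0, 0, 0, 3, -12, 260, -1600, 76370/9]; [0, 0, 0, 0, 4, -20, 520, -11200/3]; [0, 0, 0, 0, 0, 5, -30, 910]; [0, 0, 0, 0, 0, 0, 6, -42]; [0, 0, 0, 0, 0, 0, 0, 7]] (rows listed top to bottom)


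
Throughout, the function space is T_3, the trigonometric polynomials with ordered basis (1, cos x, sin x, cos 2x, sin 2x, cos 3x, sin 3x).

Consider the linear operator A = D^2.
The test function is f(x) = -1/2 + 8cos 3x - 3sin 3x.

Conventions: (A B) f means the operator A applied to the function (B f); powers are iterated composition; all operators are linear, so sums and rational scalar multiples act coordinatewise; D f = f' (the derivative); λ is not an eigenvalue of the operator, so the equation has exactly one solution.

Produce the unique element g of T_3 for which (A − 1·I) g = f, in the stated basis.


write g with unknown coordinates in the stated basis and equate coefficients in (A − 1·I) g = f
solving from the highest basis element down gives g = 1/2 - (4/5)cos 3x + (3/10)sin 3x
check: A g = (36/5)cos 3x - (27/10)sin 3x
so A g − 1·g = -1/2 + 8cos 3x - 3sin 3x = f ✓

g(x) = 1/2 - (4/5)cos 3x + (3/10)sin 3x


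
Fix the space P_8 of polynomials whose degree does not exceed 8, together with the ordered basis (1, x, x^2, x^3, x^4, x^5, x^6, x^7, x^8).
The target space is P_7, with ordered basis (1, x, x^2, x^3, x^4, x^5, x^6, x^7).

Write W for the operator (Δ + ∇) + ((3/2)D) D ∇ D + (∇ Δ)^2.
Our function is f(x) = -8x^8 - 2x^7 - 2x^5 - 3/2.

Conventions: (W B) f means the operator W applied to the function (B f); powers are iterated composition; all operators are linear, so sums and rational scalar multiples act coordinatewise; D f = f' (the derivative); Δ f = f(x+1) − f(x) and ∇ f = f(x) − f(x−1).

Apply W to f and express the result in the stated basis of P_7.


g(x) = -128x^7 - 28x^6 - 896x^5 - 33760x^4 + 35224x^3 - 63544x^2 + 15232x - 7262

Δ f = -64x^7 - 238x^6 - 490x^5 - 640x^4 - 538x^3 - 286x^2 - 88x - 12
∇ f = -64x^7 + 210x^6 - 406x^5 + 480x^4 - 358x^3 + 162x^2 - 40x + 4
(Δ + ∇) f = -128x^7 - 28x^6 - 896x^5 - 160x^4 - 896x^3 - 124x^2 - 128x - 8
D f = -64x^7 - 14x^6 - 10x^4
∇ D f = -448x^6 + 1260x^5 - 2030x^4 + 1920x^3 - 1074x^2 + 324x - 40
D ∇ D f = -2688x^5 + 6300x^4 - 8120x^3 + 5760x^2 - 2148x + 324
D (D ∇ D) f = -13440x^4 + 25200x^3 - 24360x^2 + 11520x - 2148
((3/2)D) (D ∇ D) f = -20160x^4 + 37800x^3 - 36540x^2 + 17280x - 3222
Δ f = -64x^7 - 238x^6 - 490x^5 - 640x^4 - 538x^3 - 286x^2 - 88x - 12
∇ Δ f = -448x^6 - 84x^5 - 1120x^4 - 180x^3 - 448x^2 - 48x - 16
Δ (∇ Δ) f = -2688x^5 - 7140x^4 - 14280x^3 - 14820x^2 - 9024x - 2328
∇ Δ (∇ Δ) f = -13440x^4 - 1680x^3 - 26880x^2 - 1920x - 4032
((Δ + ∇) + ((3/2)D) D ∇ D + (∇ Δ)^2) f = -128x^7 - 28x^6 - 896x^5 - 33760x^4 + 35224x^3 - 63544x^2 + 15232x - 7262


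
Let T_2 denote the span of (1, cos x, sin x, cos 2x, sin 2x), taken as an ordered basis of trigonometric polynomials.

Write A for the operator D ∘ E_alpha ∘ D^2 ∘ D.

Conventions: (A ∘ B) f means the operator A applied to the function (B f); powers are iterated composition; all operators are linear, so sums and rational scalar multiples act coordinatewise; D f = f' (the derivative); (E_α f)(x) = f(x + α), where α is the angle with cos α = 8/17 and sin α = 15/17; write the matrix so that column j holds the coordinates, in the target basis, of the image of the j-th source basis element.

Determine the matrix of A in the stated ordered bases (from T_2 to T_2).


image of 1: 0
image of cos x: (8/17)cos x - (15/17)sin x
image of sin x: (15/17)cos x + (8/17)sin x
image of cos 2x: -(2576/289)cos 2x - (3840/289)sin 2x
image of sin 2x: (3840/289)cos 2x - (2576/289)sin 2x
each image's coordinates form column j of the matrix

the matrix is [[0, 0, 0, 0, 0]; [0, 8/17, 15/17, 0, 0]; [0, -15/17, 8/17, 0, 0]; [0, 0, 0, -2576/289, 3840/289]; [0, 0, 0, -3840/289, -2576/289]] (rows listed top to bottom)


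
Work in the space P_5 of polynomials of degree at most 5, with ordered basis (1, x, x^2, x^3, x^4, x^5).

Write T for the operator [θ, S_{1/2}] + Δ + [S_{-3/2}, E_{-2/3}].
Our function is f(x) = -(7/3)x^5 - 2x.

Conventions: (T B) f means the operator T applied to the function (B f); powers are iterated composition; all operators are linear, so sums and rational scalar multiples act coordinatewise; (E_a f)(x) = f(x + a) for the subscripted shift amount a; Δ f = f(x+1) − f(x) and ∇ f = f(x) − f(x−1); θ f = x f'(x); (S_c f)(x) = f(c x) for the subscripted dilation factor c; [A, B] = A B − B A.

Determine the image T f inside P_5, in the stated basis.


S_{1/2} f = -(7/96)x^5 - x
θ S_{1/2} f = -(35/96)x^5 - x
θ f = -(35/3)x^5 - 2x
S_{1/2} θ f = -(35/96)x^5 - x
[θ, S_{1/2}] f = 0
Δ f = -(35/3)x^4 - (70/3)x^3 - (70/3)x^2 - (35/3)x - 13/3
E_{-2/3} f = -(7/3)x^5 + (70/9)x^4 - (280/27)x^3 + (560/81)x^2 - (1046/243)x + 1196/729
S_{-3/2} E_{-2/3} f = (567/32)x^5 + (315/8)x^4 + 35x^3 + (140/9)x^2 + (523/81)x + 1196/729
S_{-3/2} f = (567/32)x^5 + 3x
E_{-2/3} S_{-3/2} f = (567/32)x^5 - (945/16)x^4 + (315/4)x^3 - (105/2)x^2 + (41/2)x - 13/3
[S_{-3/2}, E_{-2/3}] f = (1575/16)x^4 - (175/4)x^3 + (1225/18)x^2 - (2275/162)x + 4355/729
([θ, S_{1/2}] + Δ + [S_{-3/2}, E_{-2/3}]) f = (4165/48)x^4 - (805/12)x^3 + (805/18)x^2 - (4165/162)x + 1196/729

the image equals g(x) = (4165/48)x^4 - (805/12)x^3 + (805/18)x^2 - (4165/162)x + 1196/729


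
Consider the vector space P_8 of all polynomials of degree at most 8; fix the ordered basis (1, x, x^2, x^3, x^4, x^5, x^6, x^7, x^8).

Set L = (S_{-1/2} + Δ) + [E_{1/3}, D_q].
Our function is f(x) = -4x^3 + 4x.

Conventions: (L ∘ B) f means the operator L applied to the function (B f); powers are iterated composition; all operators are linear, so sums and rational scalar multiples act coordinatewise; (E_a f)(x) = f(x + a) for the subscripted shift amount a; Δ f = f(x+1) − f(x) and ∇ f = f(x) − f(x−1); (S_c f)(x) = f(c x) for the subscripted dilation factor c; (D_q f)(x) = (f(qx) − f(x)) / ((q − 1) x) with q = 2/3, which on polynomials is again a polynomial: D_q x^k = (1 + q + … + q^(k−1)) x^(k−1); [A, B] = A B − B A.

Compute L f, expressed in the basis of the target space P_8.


g(x) = (1/2)x^3 - 12x^2 - (350/27)x + 32/81

S_{-1/2} f = (1/2)x^3 - 2x
Δ f = -12x^2 - 12x
(S_{-1/2} + Δ) f = (1/2)x^3 - 12x^2 - 14x
D_q f = -(76/9)x^2 + 4
E_{1/3} D_q f = -(76/9)x^2 - (152/27)x + 248/81
E_{1/3} f = -4x^3 - 4x^2 + (8/3)x + 32/27
D_q E_{1/3} f = -(76/9)x^2 - (20/3)x + 8/3
[E_{1/3}, D_q] f = (28/27)x + 32/81
((S_{-1/2} + Δ) + [E_{1/3}, D_q]) f = (1/2)x^3 - 12x^2 - (350/27)x + 32/81


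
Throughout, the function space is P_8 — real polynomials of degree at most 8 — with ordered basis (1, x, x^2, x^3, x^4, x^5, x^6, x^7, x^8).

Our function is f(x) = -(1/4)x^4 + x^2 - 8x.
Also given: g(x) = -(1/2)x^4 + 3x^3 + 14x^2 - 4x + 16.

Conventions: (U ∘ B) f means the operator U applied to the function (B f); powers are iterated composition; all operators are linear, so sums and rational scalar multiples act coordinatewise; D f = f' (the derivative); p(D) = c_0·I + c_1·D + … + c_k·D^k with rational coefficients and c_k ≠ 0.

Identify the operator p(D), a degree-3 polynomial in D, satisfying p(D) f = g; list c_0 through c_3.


c_0 = 2, c_1 = -3, c_2 = -4, c_3 = -3

D^0 f = -(1/4)x^4 + x^2 - 8x
D^1 f = -x^3 + 2x - 8
D^2 f = -3x^2 + 2
D^3 f = -6x
matching coefficients of g against c_0 f + c_1 Df + … from the top degree down determines the c_i
solution: c_0 = 2, c_1 = -3, c_2 = -4, c_3 = -3


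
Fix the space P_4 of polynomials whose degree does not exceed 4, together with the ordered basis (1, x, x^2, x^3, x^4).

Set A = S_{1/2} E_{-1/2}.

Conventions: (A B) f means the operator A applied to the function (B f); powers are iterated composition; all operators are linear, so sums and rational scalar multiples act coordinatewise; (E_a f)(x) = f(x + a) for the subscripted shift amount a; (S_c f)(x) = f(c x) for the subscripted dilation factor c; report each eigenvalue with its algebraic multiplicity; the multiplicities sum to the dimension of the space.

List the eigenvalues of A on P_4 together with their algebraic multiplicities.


λ = 1/16 (multiplicity 1), λ = 1/8 (multiplicity 1), λ = 1/4 (multiplicity 1), λ = 1/2 (multiplicity 1), λ = 1 (multiplicity 1)

image of 1: 1
image of x: (1/2)x - 1/2
image of x^2: (1/4)x^2 - (1/2)x + 1/4
image of x^3: (1/8)x^3 - (3/8)x^2 + (3/8)x - 1/8
image of x^4: (1/16)x^4 - (1/4)x^3 + (3/8)x^2 - (1/4)x + 1/16
the matrix is upper triangular; its diagonal is (1, 1/2, 1/4, 1/8, 1/16)
for a triangular matrix the eigenvalues are the diagonal entries, with algebraic multiplicity their repetition count


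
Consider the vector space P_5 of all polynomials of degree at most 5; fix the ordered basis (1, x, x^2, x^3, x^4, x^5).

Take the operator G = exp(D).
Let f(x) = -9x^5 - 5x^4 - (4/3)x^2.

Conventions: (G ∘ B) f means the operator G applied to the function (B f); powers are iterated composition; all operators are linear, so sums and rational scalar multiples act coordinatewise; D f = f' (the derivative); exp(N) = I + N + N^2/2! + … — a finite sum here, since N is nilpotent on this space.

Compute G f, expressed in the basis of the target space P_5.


g(x) = -9x^5 - 50x^4 - 110x^3 - (364/3)x^2 - (203/3)x - 46/3

order-1 term: -45x^4 - 20x^3 - (8/3)x
order-2 term: -90x^3 - 30x^2 - 4/3
order-3 term: -90x^2 - 20x
order-4 term: -45x - 5
order-5 term: -9
the series for exp(D) f terminates at order 5
exp(D) f = -9x^5 - 50x^4 - 110x^3 - (364/3)x^2 - (203/3)x - 46/3


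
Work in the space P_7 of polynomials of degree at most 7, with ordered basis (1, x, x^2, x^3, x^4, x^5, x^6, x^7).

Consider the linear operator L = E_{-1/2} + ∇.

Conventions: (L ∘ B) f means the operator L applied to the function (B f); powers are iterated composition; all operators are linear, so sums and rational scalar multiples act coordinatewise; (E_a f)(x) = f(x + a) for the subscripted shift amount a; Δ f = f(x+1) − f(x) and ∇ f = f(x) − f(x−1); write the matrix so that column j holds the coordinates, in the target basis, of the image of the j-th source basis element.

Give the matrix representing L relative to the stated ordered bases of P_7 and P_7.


image of 1: 1
image of x: x + 1/2
image of x^2: x^2 + x - 3/4
image of x^3: x^3 + (3/2)x^2 - (9/4)x + 7/8
image of x^4: x^4 + 2x^3 - (9/2)x^2 + (7/2)x - 15/16
image of x^5: x^5 + (5/2)x^4 - (15/2)x^3 + (35/4)x^2 - (75/16)x + 31/32
image of x^6: x^6 + 3x^5 - (45/4)x^4 + (35/2)x^3 - (225/16)x^2 + (93/16)x - 63/64
image of x^7: x^7 + (7/2)x^6 - (63/4)x^5 + (245/8)x^4 - (525/16)x^3 + (651/32)x^2 - (441/64)x + 127/128
each image's coordinates form column j of the matrix

the matrix is [[1, 1/2, -3/4, 7/8, -15/16, 31/32, -63/64, 127/128]; [0, 1, 1, -9/4, 7/2, -75/16, 93/16, -441/64]; [0, 0, 1, 3/2, -9/2, 35/4, -225/16, 651/32]; [0, 0, 0, 1, 2, -15/2, 35/2, -525/16]; [0, 0, 0, 0, 1, 5/2, -45/4, 245/8]; [0, 0, 0, 0, 0, 1, 3, -63/4]; [0, 0, 0, 0, 0, 0, 1, 7/2]; [0, 0, 0, 0, 0, 0, 0, 1]] (rows listed top to bottom)


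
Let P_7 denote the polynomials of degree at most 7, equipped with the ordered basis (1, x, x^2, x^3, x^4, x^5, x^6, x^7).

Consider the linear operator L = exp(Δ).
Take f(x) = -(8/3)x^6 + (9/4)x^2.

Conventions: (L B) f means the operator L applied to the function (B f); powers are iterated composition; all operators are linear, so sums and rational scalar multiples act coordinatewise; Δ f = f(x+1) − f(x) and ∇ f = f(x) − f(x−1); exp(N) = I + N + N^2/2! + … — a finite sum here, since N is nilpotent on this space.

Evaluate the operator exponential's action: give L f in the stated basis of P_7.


order-1 term: -16x^5 - 40x^4 - (160/3)x^3 - 40x^2 - (23/2)x - 5/12
order-2 term: -40x^4 - 160x^3 - 280x^2 - 240x - 965/12
order-3 term: -(160/3)x^3 - 240x^2 - 400x - 240
order-4 term: -40x^2 - 160x - 520/3
order-5 term: -16x - 40
order-6 term: -8/3
the series for exp(Δ) f terminates at order 6
exp(Δ) f = -(8/3)x^6 - 16x^5 - 80x^4 - (800/3)x^3 - (2391/4)x^2 - (1655/2)x - 3221/6

the result is g(x) = -(8/3)x^6 - 16x^5 - 80x^4 - (800/3)x^3 - (2391/4)x^2 - (1655/2)x - 3221/6


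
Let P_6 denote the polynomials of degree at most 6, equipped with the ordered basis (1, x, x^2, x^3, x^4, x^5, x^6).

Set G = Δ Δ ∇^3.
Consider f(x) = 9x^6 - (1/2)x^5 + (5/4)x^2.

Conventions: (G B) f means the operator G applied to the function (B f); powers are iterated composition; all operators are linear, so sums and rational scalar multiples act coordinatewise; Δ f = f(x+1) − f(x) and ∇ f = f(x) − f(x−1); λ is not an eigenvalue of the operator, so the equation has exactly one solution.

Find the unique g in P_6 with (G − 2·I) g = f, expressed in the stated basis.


g(x) = -(9/2)x^6 + (1/4)x^5 - (5/8)x^2 - 1620x + 825

write g with unknown coordinates in the stated basis and equate coefficients in (G − 2·I) g = f
solving from the highest basis element down gives g = -(9/2)x^6 + (1/4)x^5 - (5/8)x^2 - 1620x + 825
check: G g = -3240x + 1650
so G g − 2·g = 9x^6 - (1/2)x^5 + (5/4)x^2 = f ✓


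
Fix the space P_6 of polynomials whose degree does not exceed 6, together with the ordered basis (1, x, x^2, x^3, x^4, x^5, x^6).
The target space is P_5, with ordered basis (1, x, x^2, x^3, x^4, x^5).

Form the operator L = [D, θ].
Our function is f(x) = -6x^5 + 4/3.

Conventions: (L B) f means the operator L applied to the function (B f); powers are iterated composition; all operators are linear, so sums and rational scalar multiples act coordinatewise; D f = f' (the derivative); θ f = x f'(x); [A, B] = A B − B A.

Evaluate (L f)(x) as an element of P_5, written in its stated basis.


θ f = -30x^5
D θ f = -150x^4
D f = -30x^4
θ D f = -120x^4
[D, θ] f = -30x^4

the result is g(x) = -30x^4


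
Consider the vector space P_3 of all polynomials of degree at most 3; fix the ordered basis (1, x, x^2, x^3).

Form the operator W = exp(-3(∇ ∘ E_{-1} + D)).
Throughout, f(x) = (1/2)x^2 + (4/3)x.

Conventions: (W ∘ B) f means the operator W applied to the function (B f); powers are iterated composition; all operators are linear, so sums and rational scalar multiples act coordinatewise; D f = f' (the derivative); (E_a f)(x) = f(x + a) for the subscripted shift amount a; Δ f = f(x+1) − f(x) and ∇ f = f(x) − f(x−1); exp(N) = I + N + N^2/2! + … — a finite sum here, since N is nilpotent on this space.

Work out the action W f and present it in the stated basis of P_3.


order-1 term: -6x - 7/2
order-2 term: 18
the series for exp(-3(∇ ∘ E_{-1} + D)) f terminates at order 2
exp(-3(∇ ∘ E_{-1} + D)) f = (1/2)x^2 - (14/3)x + 29/2

the image equals g(x) = (1/2)x^2 - (14/3)x + 29/2


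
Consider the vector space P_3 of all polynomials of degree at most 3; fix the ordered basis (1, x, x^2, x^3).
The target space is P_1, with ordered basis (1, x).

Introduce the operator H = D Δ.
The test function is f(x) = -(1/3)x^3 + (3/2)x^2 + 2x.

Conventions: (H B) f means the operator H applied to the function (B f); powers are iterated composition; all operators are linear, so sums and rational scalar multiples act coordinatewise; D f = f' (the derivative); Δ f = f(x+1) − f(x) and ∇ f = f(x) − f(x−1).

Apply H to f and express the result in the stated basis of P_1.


g(x) = -2x + 2

Δ f = -x^2 + 2x + 19/6
D Δ f = -2x + 2


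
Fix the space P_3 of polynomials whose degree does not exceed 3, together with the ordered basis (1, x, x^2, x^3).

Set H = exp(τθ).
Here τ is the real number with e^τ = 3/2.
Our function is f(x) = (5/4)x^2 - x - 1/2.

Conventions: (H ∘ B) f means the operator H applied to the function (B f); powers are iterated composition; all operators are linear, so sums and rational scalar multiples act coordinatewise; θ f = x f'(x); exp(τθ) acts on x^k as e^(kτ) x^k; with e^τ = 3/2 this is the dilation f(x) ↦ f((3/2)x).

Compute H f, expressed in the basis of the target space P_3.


the result is g(x) = (45/16)x^2 - (3/2)x - 1/2

exp(τθ) x^k = e^(kτ) x^k; with e^τ = 3/2 this sends x^k to (3/2)^k x^k
x ↦ 3/2 x
x^2 ↦ 9/4 x^2
applying this coordinatewise to f: exp(τθ) f = (45/16)x^2 - (3/2)x - 1/2


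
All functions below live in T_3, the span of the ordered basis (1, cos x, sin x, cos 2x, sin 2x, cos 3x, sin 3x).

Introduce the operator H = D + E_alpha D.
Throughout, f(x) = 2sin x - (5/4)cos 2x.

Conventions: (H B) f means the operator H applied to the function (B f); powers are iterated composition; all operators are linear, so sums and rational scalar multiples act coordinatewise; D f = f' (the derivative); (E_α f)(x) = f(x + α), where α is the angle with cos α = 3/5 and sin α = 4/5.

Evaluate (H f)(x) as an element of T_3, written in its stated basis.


D f = 2cos x + (5/2)sin 2x
D f = 2cos x + (5/2)sin 2x
E_alpha D f = (6/5)cos x - (8/5)sin x + (12/5)cos 2x - (7/10)sin 2x
(D + E_alpha D) f = (16/5)cos x - (8/5)sin x + (12/5)cos 2x + (9/5)sin 2x

the result is g(x) = (16/5)cos x - (8/5)sin x + (12/5)cos 2x + (9/5)sin 2x
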